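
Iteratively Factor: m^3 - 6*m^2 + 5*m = (m - 5)*(m^2 - m) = m*(m - 5)*(m - 1)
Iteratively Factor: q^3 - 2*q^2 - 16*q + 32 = (q - 4)*(q^2 + 2*q - 8) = (q - 4)*(q - 2)*(q + 4)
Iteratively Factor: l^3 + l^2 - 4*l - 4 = (l - 2)*(l^2 + 3*l + 2) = (l - 2)*(l + 1)*(l + 2)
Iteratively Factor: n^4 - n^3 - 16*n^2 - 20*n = (n)*(n^3 - n^2 - 16*n - 20) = n*(n + 2)*(n^2 - 3*n - 10) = n*(n + 2)^2*(n - 5)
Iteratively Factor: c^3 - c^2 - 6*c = (c)*(c^2 - c - 6) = c*(c - 3)*(c + 2)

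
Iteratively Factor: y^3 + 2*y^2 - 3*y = (y - 1)*(y^2 + 3*y) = (y - 1)*(y + 3)*(y)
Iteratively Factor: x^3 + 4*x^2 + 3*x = (x)*(x^2 + 4*x + 3) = x*(x + 3)*(x + 1)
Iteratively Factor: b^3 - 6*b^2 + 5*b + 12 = (b + 1)*(b^2 - 7*b + 12) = (b - 3)*(b + 1)*(b - 4)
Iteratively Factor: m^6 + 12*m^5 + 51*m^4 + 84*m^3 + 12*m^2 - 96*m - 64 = (m - 1)*(m^5 + 13*m^4 + 64*m^3 + 148*m^2 + 160*m + 64) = (m - 1)*(m + 4)*(m^4 + 9*m^3 + 28*m^2 + 36*m + 16) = (m - 1)*(m + 4)^2*(m^3 + 5*m^2 + 8*m + 4) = (m - 1)*(m + 1)*(m + 4)^2*(m^2 + 4*m + 4) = (m - 1)*(m + 1)*(m + 2)*(m + 4)^2*(m + 2)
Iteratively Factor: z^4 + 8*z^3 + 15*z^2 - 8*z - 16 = (z + 4)*(z^3 + 4*z^2 - z - 4) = (z + 1)*(z + 4)*(z^2 + 3*z - 4) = (z + 1)*(z + 4)^2*(z - 1)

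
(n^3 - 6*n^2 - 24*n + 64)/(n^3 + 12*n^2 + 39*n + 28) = (n^2 - 10*n + 16)/(n^2 + 8*n + 7)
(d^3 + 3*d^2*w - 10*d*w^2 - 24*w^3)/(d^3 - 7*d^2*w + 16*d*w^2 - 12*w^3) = (d^2 + 6*d*w + 8*w^2)/(d^2 - 4*d*w + 4*w^2)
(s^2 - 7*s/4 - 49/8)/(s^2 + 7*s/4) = (s - 7/2)/s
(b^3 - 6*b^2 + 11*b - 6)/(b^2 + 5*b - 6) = (b^2 - 5*b + 6)/(b + 6)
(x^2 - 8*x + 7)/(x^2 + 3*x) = (x^2 - 8*x + 7)/(x*(x + 3))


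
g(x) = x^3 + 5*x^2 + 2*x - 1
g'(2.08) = 35.78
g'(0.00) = 2.00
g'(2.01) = 34.22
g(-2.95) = 10.94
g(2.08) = 33.79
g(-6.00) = -49.00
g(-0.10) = -1.15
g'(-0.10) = 1.03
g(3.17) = 87.44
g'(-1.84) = -6.24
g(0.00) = -1.00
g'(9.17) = 345.97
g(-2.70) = 10.37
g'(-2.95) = -1.39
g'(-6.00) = 50.00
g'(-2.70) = -3.13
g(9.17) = 1208.88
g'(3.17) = 63.85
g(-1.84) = 6.02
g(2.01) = 31.34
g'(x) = 3*x^2 + 10*x + 2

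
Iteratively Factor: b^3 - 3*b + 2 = (b + 2)*(b^2 - 2*b + 1) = (b - 1)*(b + 2)*(b - 1)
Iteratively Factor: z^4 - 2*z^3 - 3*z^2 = (z)*(z^3 - 2*z^2 - 3*z) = z^2*(z^2 - 2*z - 3) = z^2*(z + 1)*(z - 3)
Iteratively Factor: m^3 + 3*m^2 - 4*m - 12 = (m + 3)*(m^2 - 4) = (m + 2)*(m + 3)*(m - 2)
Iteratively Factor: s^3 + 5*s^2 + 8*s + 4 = (s + 2)*(s^2 + 3*s + 2) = (s + 1)*(s + 2)*(s + 2)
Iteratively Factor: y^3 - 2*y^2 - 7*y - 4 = (y + 1)*(y^2 - 3*y - 4) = (y - 4)*(y + 1)*(y + 1)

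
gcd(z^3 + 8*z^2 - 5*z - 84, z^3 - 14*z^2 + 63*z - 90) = z - 3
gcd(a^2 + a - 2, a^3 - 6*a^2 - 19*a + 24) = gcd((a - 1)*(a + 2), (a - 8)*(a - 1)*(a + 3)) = a - 1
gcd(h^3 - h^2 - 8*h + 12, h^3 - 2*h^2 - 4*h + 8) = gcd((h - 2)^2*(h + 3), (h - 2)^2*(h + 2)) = h^2 - 4*h + 4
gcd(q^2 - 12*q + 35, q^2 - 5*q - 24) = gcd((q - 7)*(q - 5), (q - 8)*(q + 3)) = 1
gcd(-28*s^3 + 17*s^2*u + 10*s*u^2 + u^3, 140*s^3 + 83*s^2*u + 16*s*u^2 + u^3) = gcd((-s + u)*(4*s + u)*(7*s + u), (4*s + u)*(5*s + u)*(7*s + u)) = 28*s^2 + 11*s*u + u^2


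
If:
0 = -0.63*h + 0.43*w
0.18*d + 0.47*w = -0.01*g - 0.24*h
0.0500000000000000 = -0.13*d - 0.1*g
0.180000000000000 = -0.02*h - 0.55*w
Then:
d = 1.24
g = -2.11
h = -0.22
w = -0.32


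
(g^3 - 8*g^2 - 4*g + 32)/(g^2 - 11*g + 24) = (g^2 - 4)/(g - 3)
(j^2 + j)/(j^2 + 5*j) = (j + 1)/(j + 5)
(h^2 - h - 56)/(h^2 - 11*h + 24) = (h + 7)/(h - 3)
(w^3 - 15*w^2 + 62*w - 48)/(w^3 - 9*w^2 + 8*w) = (w - 6)/w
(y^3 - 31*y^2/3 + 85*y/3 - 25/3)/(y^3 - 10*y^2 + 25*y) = (y - 1/3)/y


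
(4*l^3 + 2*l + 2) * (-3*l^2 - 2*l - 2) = -12*l^5 - 8*l^4 - 14*l^3 - 10*l^2 - 8*l - 4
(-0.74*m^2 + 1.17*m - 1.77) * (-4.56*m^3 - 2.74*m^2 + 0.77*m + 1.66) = 3.3744*m^5 - 3.3076*m^4 + 4.2956*m^3 + 4.5223*m^2 + 0.5793*m - 2.9382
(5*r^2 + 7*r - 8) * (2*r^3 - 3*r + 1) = 10*r^5 + 14*r^4 - 31*r^3 - 16*r^2 + 31*r - 8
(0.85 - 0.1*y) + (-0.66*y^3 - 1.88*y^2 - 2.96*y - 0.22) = -0.66*y^3 - 1.88*y^2 - 3.06*y + 0.63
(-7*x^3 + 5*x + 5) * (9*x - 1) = -63*x^4 + 7*x^3 + 45*x^2 + 40*x - 5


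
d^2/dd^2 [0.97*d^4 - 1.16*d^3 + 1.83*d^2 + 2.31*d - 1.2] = 11.64*d^2 - 6.96*d + 3.66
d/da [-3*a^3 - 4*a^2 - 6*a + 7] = -9*a^2 - 8*a - 6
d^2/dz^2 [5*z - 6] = 0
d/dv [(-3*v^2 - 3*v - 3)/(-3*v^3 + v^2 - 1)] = 3*(-v*(9*v - 2)*(v^2 + v + 1) + (2*v + 1)*(3*v^3 - v^2 + 1))/(3*v^3 - v^2 + 1)^2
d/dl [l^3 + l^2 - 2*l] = 3*l^2 + 2*l - 2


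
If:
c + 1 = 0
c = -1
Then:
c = -1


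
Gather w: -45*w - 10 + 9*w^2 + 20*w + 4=9*w^2 - 25*w - 6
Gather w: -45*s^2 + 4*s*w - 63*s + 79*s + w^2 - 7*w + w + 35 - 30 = -45*s^2 + 16*s + w^2 + w*(4*s - 6) + 5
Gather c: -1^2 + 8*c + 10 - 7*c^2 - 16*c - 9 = -7*c^2 - 8*c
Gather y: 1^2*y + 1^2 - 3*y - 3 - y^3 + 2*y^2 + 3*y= -y^3 + 2*y^2 + y - 2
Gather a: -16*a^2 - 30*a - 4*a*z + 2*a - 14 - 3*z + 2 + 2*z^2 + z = -16*a^2 + a*(-4*z - 28) + 2*z^2 - 2*z - 12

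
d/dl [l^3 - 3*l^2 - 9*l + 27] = 3*l^2 - 6*l - 9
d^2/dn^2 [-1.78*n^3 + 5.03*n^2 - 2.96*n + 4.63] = 10.06 - 10.68*n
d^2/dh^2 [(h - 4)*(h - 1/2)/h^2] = 3*(4 - 3*h)/h^4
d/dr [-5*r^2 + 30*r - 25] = 30 - 10*r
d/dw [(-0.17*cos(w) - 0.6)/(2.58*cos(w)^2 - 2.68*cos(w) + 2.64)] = (-0.4386*cos(w)^2 - 3.096*cos(w) + 2.0568)*sin(w)/(6.6564*cos(w)^4 - 13.8288*cos(w)^3 + 20.8048*cos(w)^2 - 14.1504*cos(w) + 6.9696)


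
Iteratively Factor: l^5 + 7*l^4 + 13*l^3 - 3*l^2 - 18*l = (l)*(l^4 + 7*l^3 + 13*l^2 - 3*l - 18) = l*(l + 3)*(l^3 + 4*l^2 + l - 6) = l*(l + 3)^2*(l^2 + l - 2) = l*(l + 2)*(l + 3)^2*(l - 1)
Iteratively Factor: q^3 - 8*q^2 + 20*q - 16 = (q - 2)*(q^2 - 6*q + 8) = (q - 4)*(q - 2)*(q - 2)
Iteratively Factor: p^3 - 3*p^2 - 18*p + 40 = (p - 2)*(p^2 - p - 20) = (p - 5)*(p - 2)*(p + 4)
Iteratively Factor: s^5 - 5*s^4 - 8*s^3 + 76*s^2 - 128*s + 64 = (s - 2)*(s^4 - 3*s^3 - 14*s^2 + 48*s - 32) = (s - 2)*(s - 1)*(s^3 - 2*s^2 - 16*s + 32) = (s - 4)*(s - 2)*(s - 1)*(s^2 + 2*s - 8) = (s - 4)*(s - 2)^2*(s - 1)*(s + 4)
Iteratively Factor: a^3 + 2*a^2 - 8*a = (a)*(a^2 + 2*a - 8) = a*(a + 4)*(a - 2)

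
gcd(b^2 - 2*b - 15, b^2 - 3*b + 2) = 1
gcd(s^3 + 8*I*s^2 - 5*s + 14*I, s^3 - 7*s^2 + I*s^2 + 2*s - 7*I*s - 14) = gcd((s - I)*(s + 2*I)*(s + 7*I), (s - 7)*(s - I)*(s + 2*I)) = s^2 + I*s + 2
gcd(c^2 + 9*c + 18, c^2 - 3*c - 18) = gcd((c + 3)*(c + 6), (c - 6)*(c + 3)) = c + 3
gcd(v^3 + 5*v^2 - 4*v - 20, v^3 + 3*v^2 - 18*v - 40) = v^2 + 7*v + 10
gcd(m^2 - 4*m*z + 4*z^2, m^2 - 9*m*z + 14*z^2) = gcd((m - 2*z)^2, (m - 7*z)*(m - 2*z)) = -m + 2*z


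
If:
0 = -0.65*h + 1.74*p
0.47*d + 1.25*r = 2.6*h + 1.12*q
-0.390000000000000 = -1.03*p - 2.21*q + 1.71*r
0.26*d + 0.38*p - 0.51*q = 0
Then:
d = 1.17285447157337*r + 0.357146263301172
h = 0.388621186278895*r - 0.0123859763821919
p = 0.145174581081196*r - 0.0046269452002441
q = 0.706095104744963*r + 0.178627037808259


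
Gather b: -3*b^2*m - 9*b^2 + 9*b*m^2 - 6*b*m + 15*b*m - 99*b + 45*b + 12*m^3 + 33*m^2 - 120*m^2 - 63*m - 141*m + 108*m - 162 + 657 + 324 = b^2*(-3*m - 9) + b*(9*m^2 + 9*m - 54) + 12*m^3 - 87*m^2 - 96*m + 819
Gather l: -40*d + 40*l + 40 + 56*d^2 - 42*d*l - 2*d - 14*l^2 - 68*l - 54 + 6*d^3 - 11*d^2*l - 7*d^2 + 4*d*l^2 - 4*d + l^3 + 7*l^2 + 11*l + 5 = 6*d^3 + 49*d^2 - 46*d + l^3 + l^2*(4*d - 7) + l*(-11*d^2 - 42*d - 17) - 9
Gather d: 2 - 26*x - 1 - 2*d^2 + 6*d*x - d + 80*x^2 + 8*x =-2*d^2 + d*(6*x - 1) + 80*x^2 - 18*x + 1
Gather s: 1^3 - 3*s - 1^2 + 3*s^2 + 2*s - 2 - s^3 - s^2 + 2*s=-s^3 + 2*s^2 + s - 2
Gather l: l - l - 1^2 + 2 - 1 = 0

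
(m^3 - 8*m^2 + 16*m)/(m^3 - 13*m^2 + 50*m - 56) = m*(m - 4)/(m^2 - 9*m + 14)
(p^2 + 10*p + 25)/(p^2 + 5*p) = (p + 5)/p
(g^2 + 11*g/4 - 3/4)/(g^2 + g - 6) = (g - 1/4)/(g - 2)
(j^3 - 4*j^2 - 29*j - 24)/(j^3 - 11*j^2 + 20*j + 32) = (j + 3)/(j - 4)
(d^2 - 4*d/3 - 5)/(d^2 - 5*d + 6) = (d + 5/3)/(d - 2)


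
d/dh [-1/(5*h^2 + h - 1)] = (10*h + 1)/(5*h^2 + h - 1)^2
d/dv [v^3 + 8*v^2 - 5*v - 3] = 3*v^2 + 16*v - 5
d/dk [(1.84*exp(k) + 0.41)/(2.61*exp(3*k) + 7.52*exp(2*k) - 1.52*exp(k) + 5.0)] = (-9.6048*exp(3*k) - 17.0471*exp(2*k) - 6.1664*exp(k) + 9.8232)*exp(k)/(6.8121*exp(6*k) + 39.2544*exp(5*k) + 48.616*exp(4*k) + 3.2392*exp(3*k) + 77.5104*exp(2*k) - 15.2*exp(k) + 25.0)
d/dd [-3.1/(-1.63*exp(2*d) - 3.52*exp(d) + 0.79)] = (-10.106*exp(d) - 10.912)*exp(d)/(1.63*exp(2*d) + 3.52*exp(d) - 0.79)^2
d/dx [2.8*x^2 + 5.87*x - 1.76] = 5.6*x + 5.87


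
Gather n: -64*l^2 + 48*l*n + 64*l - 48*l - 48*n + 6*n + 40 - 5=-64*l^2 + 16*l + n*(48*l - 42) + 35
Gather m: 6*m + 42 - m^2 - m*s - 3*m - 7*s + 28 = -m^2 + m*(3 - s) - 7*s + 70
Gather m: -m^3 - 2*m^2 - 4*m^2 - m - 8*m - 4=-m^3 - 6*m^2 - 9*m - 4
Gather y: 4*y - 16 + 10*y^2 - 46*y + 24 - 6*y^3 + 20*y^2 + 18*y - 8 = -6*y^3 + 30*y^2 - 24*y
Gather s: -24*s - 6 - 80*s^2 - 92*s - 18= -80*s^2 - 116*s - 24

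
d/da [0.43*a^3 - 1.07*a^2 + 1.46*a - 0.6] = 1.29*a^2 - 2.14*a + 1.46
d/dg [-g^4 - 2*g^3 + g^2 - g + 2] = -4*g^3 - 6*g^2 + 2*g - 1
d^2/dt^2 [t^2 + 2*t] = 2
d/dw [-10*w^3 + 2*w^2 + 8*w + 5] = -30*w^2 + 4*w + 8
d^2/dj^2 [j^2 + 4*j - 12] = 2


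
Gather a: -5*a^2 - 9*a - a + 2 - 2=-5*a^2 - 10*a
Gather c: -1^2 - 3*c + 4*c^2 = 4*c^2 - 3*c - 1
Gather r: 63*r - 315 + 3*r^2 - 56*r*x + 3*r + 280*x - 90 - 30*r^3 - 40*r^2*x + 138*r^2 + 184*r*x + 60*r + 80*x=-30*r^3 + r^2*(141 - 40*x) + r*(128*x + 126) + 360*x - 405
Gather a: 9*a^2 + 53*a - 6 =9*a^2 + 53*a - 6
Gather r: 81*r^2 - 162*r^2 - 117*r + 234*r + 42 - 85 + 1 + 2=-81*r^2 + 117*r - 40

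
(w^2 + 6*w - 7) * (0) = 0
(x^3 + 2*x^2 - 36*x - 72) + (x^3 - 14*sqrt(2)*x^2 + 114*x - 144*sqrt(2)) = 2*x^3 - 14*sqrt(2)*x^2 + 2*x^2 + 78*x - 144*sqrt(2) - 72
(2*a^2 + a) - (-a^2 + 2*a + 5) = 3*a^2 - a - 5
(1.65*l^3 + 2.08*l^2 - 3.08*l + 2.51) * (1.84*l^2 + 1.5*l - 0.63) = 3.036*l^5 + 6.3022*l^4 - 3.5867*l^3 - 1.312*l^2 + 5.7054*l - 1.5813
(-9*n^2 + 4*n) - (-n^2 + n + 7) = -8*n^2 + 3*n - 7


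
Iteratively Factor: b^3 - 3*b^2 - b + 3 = (b - 1)*(b^2 - 2*b - 3) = (b - 1)*(b + 1)*(b - 3)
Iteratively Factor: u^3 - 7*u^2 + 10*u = (u)*(u^2 - 7*u + 10) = u*(u - 2)*(u - 5)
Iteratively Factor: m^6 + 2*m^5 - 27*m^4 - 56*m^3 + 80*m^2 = (m)*(m^5 + 2*m^4 - 27*m^3 - 56*m^2 + 80*m) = m*(m + 4)*(m^4 - 2*m^3 - 19*m^2 + 20*m) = m*(m + 4)^2*(m^3 - 6*m^2 + 5*m) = m^2*(m + 4)^2*(m^2 - 6*m + 5) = m^2*(m - 5)*(m + 4)^2*(m - 1)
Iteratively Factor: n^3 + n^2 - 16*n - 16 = (n + 4)*(n^2 - 3*n - 4) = (n + 1)*(n + 4)*(n - 4)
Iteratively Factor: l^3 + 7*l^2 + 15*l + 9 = (l + 3)*(l^2 + 4*l + 3) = (l + 1)*(l + 3)*(l + 3)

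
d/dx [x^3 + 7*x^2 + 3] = x*(3*x + 14)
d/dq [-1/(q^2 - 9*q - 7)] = (2*q - 9)/(-q^2 + 9*q + 7)^2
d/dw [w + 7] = 1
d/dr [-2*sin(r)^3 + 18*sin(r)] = 6*(cos(r)^2 + 2)*cos(r)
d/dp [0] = 0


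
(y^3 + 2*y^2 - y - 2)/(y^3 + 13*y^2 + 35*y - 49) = (y^2 + 3*y + 2)/(y^2 + 14*y + 49)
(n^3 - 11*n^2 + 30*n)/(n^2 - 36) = n*(n - 5)/(n + 6)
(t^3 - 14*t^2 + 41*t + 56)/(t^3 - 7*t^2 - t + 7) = (t - 8)/(t - 1)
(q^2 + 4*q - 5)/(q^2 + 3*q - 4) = (q + 5)/(q + 4)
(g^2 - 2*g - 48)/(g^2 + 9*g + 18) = (g - 8)/(g + 3)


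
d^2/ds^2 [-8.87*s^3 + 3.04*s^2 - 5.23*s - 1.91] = 6.08 - 53.22*s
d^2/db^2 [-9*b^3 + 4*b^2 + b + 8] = 8 - 54*b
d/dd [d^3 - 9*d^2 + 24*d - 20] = 3*d^2 - 18*d + 24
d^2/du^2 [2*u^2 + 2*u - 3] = 4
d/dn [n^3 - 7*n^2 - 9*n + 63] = 3*n^2 - 14*n - 9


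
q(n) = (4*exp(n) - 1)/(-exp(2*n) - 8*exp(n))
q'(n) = (4*exp(n) - 1)*(2*exp(2*n) + 8*exp(n))/(-exp(2*n) - 8*exp(n))^2 + 4*exp(n)/(-exp(2*n) - 8*exp(n)) = 2*(2*exp(2*n) - exp(n) - 4)*exp(-n)/(exp(2*n) + 16*exp(n) + 64)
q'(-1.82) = -0.76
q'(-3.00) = -2.51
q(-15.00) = 408626.66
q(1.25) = -0.32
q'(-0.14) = -0.10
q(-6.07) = 53.57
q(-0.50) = -0.27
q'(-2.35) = -1.30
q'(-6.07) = -54.08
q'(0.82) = 0.03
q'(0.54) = 0.00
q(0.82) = -0.35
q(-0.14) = -0.32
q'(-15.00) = -408627.17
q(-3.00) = 2.00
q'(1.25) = 0.07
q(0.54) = -0.35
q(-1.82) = 0.27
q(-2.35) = 0.80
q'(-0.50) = -0.17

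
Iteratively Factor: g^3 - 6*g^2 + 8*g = (g - 2)*(g^2 - 4*g) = g*(g - 2)*(g - 4)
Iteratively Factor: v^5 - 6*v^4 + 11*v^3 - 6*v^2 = (v - 3)*(v^4 - 3*v^3 + 2*v^2) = v*(v - 3)*(v^3 - 3*v^2 + 2*v) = v*(v - 3)*(v - 2)*(v^2 - v) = v*(v - 3)*(v - 2)*(v - 1)*(v)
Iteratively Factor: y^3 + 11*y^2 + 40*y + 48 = (y + 3)*(y^2 + 8*y + 16) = (y + 3)*(y + 4)*(y + 4)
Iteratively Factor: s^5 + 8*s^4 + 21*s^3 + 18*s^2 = (s)*(s^4 + 8*s^3 + 21*s^2 + 18*s) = s*(s + 2)*(s^3 + 6*s^2 + 9*s) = s*(s + 2)*(s + 3)*(s^2 + 3*s) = s*(s + 2)*(s + 3)^2*(s)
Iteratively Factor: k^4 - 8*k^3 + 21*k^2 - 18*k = (k - 3)*(k^3 - 5*k^2 + 6*k) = k*(k - 3)*(k^2 - 5*k + 6) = k*(k - 3)^2*(k - 2)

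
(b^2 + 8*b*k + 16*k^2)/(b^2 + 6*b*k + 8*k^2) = (b + 4*k)/(b + 2*k)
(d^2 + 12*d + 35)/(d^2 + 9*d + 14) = (d + 5)/(d + 2)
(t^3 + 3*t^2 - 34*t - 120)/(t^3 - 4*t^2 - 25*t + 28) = (t^2 - t - 30)/(t^2 - 8*t + 7)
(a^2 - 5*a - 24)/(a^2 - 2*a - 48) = (a + 3)/(a + 6)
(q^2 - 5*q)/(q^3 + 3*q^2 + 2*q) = (q - 5)/(q^2 + 3*q + 2)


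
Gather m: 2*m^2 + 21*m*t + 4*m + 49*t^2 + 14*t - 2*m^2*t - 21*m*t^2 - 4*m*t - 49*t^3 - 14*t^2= m^2*(2 - 2*t) + m*(-21*t^2 + 17*t + 4) - 49*t^3 + 35*t^2 + 14*t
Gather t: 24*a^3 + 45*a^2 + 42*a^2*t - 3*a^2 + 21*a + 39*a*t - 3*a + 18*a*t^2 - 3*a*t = 24*a^3 + 42*a^2 + 18*a*t^2 + 18*a + t*(42*a^2 + 36*a)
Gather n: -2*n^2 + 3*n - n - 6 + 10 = -2*n^2 + 2*n + 4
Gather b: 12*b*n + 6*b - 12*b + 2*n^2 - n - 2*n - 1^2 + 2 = b*(12*n - 6) + 2*n^2 - 3*n + 1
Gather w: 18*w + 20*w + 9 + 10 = 38*w + 19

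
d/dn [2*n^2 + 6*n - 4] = 4*n + 6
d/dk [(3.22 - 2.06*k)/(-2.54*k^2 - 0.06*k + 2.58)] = (-5.2324*k^2 + 16.3576*k - 5.1216)/(6.4516*k^4 + 0.3048*k^3 - 13.1028*k^2 - 0.3096*k + 6.6564)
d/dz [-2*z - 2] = -2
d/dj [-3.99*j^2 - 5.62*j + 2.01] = -7.98*j - 5.62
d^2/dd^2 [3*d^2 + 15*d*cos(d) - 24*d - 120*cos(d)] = -15*d*cos(d) - 30*sin(d) + 120*cos(d) + 6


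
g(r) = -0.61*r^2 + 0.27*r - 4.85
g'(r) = 0.27 - 1.22*r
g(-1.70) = -7.07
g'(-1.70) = 2.34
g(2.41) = -7.74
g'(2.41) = -2.67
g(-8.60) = -52.29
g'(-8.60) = 10.76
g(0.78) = -5.01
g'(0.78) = -0.68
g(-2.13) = -8.19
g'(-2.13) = 2.87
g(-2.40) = -9.01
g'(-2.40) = 3.20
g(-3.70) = -14.20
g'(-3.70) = 4.78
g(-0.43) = -5.08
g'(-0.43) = 0.79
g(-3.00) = -11.15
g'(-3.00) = 3.93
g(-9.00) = -56.69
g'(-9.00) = 11.25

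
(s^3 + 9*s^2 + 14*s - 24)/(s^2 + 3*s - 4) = s + 6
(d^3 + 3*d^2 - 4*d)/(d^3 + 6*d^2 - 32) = d*(d - 1)/(d^2 + 2*d - 8)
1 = 1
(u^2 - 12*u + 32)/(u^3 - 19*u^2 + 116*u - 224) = 1/(u - 7)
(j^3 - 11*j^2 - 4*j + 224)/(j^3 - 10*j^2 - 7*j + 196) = (j - 8)/(j - 7)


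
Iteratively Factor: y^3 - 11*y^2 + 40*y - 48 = (y - 3)*(y^2 - 8*y + 16) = (y - 4)*(y - 3)*(y - 4)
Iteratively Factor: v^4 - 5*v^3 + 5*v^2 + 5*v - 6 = (v - 3)*(v^3 - 2*v^2 - v + 2) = (v - 3)*(v - 2)*(v^2 - 1) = (v - 3)*(v - 2)*(v + 1)*(v - 1)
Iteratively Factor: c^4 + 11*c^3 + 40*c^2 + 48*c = (c)*(c^3 + 11*c^2 + 40*c + 48) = c*(c + 3)*(c^2 + 8*c + 16) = c*(c + 3)*(c + 4)*(c + 4)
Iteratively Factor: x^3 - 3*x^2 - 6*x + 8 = (x - 1)*(x^2 - 2*x - 8) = (x - 1)*(x + 2)*(x - 4)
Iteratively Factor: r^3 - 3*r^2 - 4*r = (r + 1)*(r^2 - 4*r) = r*(r + 1)*(r - 4)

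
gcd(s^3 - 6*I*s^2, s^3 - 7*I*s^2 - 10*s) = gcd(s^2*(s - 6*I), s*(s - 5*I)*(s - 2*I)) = s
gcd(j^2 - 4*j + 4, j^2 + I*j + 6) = 1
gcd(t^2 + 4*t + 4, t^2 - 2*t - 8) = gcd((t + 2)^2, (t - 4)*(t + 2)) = t + 2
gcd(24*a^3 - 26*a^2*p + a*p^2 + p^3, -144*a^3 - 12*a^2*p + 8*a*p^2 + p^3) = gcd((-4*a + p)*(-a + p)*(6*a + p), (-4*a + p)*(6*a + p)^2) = -24*a^2 + 2*a*p + p^2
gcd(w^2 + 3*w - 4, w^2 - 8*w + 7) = w - 1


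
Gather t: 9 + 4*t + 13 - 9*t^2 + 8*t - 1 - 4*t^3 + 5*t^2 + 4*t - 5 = -4*t^3 - 4*t^2 + 16*t + 16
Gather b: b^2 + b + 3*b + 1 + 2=b^2 + 4*b + 3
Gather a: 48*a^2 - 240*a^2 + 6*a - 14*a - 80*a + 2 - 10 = -192*a^2 - 88*a - 8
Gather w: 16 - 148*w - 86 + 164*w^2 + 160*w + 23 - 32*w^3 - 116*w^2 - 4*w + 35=-32*w^3 + 48*w^2 + 8*w - 12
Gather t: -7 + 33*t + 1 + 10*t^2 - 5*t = 10*t^2 + 28*t - 6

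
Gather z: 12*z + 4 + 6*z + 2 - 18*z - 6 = 0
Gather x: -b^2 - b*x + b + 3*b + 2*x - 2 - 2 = -b^2 + 4*b + x*(2 - b) - 4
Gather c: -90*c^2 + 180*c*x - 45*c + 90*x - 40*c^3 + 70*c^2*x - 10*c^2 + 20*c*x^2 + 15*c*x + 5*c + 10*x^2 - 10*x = -40*c^3 + c^2*(70*x - 100) + c*(20*x^2 + 195*x - 40) + 10*x^2 + 80*x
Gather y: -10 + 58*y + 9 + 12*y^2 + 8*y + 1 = 12*y^2 + 66*y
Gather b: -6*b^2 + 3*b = -6*b^2 + 3*b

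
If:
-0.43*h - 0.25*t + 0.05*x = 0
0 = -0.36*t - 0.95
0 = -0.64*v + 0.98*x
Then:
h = 0.116279069767442*x + 1.53423772609819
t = -2.64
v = 1.53125*x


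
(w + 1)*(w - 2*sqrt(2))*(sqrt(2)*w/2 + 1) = sqrt(2)*w^3/2 - w^2 + sqrt(2)*w^2/2 - 2*sqrt(2)*w - w - 2*sqrt(2)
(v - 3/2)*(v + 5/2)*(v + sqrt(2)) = v^3 + v^2 + sqrt(2)*v^2 - 15*v/4 + sqrt(2)*v - 15*sqrt(2)/4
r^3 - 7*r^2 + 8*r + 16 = (r - 4)^2*(r + 1)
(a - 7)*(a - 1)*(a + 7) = a^3 - a^2 - 49*a + 49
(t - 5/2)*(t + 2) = t^2 - t/2 - 5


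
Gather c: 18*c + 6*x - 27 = 18*c + 6*x - 27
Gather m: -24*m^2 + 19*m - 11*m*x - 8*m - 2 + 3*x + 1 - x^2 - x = -24*m^2 + m*(11 - 11*x) - x^2 + 2*x - 1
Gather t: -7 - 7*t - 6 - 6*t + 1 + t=-12*t - 12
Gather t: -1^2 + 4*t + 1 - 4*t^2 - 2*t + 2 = -4*t^2 + 2*t + 2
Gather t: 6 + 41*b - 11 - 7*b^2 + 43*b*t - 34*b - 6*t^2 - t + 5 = -7*b^2 + 7*b - 6*t^2 + t*(43*b - 1)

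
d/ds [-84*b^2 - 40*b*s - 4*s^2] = -40*b - 8*s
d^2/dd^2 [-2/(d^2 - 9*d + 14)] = 4*(d^2 - 9*d - (2*d - 9)^2 + 14)/(d^2 - 9*d + 14)^3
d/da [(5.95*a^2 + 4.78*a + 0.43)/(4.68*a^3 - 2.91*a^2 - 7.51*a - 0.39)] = (-27.846*a^4 - 44.7408*a^3 - 36.8119*a^2 - 2.1384*a + 1.3651)/(21.9024*a^6 - 27.2376*a^5 - 61.8255*a^4 + 40.0578*a^3 + 58.6699*a^2 + 5.8578*a + 0.1521)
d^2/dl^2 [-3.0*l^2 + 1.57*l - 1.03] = -6.00000000000000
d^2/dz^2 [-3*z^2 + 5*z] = -6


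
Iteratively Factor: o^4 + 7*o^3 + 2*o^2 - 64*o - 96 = (o + 4)*(o^3 + 3*o^2 - 10*o - 24) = (o + 2)*(o + 4)*(o^2 + o - 12) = (o - 3)*(o + 2)*(o + 4)*(o + 4)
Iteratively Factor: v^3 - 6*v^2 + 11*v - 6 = (v - 2)*(v^2 - 4*v + 3) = (v - 3)*(v - 2)*(v - 1)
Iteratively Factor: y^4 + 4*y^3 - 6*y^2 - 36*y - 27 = (y - 3)*(y^3 + 7*y^2 + 15*y + 9) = (y - 3)*(y + 3)*(y^2 + 4*y + 3) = (y - 3)*(y + 3)^2*(y + 1)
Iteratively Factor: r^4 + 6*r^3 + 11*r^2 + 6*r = (r + 2)*(r^3 + 4*r^2 + 3*r) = (r + 2)*(r + 3)*(r^2 + r) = r*(r + 2)*(r + 3)*(r + 1)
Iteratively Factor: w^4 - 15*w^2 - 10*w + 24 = (w - 4)*(w^3 + 4*w^2 + w - 6) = (w - 4)*(w + 2)*(w^2 + 2*w - 3) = (w - 4)*(w - 1)*(w + 2)*(w + 3)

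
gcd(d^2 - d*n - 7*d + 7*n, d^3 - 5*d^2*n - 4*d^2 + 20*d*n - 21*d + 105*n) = d - 7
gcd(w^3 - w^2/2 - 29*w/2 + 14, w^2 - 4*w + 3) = w - 1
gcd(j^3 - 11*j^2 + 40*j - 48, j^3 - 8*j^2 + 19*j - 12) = j^2 - 7*j + 12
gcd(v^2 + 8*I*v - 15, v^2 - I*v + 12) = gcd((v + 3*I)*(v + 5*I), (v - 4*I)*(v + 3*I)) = v + 3*I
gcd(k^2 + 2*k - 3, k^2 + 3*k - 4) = k - 1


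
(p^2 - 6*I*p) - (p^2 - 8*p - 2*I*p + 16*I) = 8*p - 4*I*p - 16*I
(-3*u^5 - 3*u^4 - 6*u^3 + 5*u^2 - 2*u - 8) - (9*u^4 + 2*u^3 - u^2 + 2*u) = -3*u^5 - 12*u^4 - 8*u^3 + 6*u^2 - 4*u - 8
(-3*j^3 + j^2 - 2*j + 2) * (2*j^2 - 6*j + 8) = -6*j^5 + 20*j^4 - 34*j^3 + 24*j^2 - 28*j + 16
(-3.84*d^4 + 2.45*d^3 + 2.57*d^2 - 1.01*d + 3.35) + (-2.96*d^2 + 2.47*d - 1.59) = -3.84*d^4 + 2.45*d^3 - 0.39*d^2 + 1.46*d + 1.76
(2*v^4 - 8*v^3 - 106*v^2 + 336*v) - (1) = 2*v^4 - 8*v^3 - 106*v^2 + 336*v - 1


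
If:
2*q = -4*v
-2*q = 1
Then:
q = -1/2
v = 1/4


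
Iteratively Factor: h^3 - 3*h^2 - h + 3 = (h - 1)*(h^2 - 2*h - 3) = (h - 3)*(h - 1)*(h + 1)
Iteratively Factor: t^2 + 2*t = (t + 2)*(t)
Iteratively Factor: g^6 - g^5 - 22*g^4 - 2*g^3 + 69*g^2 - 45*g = (g - 1)*(g^5 - 22*g^3 - 24*g^2 + 45*g) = (g - 5)*(g - 1)*(g^4 + 5*g^3 + 3*g^2 - 9*g) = g*(g - 5)*(g - 1)*(g^3 + 5*g^2 + 3*g - 9) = g*(g - 5)*(g - 1)^2*(g^2 + 6*g + 9) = g*(g - 5)*(g - 1)^2*(g + 3)*(g + 3)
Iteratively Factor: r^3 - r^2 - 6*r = (r + 2)*(r^2 - 3*r) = (r - 3)*(r + 2)*(r)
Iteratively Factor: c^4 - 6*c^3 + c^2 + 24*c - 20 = (c - 5)*(c^3 - c^2 - 4*c + 4) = (c - 5)*(c - 1)*(c^2 - 4) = (c - 5)*(c - 1)*(c + 2)*(c - 2)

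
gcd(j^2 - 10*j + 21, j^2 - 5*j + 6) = j - 3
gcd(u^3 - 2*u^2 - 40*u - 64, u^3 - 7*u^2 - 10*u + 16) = u^2 - 6*u - 16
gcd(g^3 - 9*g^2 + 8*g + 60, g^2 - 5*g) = g - 5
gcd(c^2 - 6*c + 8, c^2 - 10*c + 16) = c - 2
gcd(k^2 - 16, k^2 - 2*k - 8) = k - 4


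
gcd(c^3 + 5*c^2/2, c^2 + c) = c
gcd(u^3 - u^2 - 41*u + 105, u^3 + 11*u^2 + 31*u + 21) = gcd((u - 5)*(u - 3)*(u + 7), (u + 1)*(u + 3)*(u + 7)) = u + 7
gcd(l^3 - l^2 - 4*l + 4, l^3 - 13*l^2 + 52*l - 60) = l - 2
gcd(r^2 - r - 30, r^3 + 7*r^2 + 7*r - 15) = r + 5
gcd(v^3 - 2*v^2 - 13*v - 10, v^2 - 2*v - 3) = v + 1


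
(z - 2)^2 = z^2 - 4*z + 4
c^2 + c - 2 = (c - 1)*(c + 2)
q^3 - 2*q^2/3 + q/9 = q*(q - 1/3)^2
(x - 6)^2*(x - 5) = x^3 - 17*x^2 + 96*x - 180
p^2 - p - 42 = (p - 7)*(p + 6)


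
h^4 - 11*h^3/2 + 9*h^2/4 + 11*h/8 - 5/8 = (h - 5)*(h - 1/2)^2*(h + 1/2)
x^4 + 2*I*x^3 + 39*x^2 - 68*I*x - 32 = (x - 4*I)*(x - I)^2*(x + 8*I)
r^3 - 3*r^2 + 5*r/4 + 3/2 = (r - 2)*(r - 3/2)*(r + 1/2)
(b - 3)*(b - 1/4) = b^2 - 13*b/4 + 3/4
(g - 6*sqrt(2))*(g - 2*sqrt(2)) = g^2 - 8*sqrt(2)*g + 24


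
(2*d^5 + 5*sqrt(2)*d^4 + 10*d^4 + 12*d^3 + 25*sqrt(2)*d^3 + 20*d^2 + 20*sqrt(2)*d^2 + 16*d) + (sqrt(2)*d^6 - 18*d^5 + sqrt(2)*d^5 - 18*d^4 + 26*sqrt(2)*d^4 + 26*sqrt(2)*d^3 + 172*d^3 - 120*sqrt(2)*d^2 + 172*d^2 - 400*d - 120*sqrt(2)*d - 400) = sqrt(2)*d^6 - 16*d^5 + sqrt(2)*d^5 - 8*d^4 + 31*sqrt(2)*d^4 + 51*sqrt(2)*d^3 + 184*d^3 - 100*sqrt(2)*d^2 + 192*d^2 - 384*d - 120*sqrt(2)*d - 400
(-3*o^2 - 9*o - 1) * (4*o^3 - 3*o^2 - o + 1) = -12*o^5 - 27*o^4 + 26*o^3 + 9*o^2 - 8*o - 1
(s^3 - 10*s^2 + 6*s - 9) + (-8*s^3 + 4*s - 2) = -7*s^3 - 10*s^2 + 10*s - 11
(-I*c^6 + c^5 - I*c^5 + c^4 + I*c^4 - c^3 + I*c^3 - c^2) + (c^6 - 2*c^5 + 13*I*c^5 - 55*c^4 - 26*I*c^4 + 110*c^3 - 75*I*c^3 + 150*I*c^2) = c^6 - I*c^6 - c^5 + 12*I*c^5 - 54*c^4 - 25*I*c^4 + 109*c^3 - 74*I*c^3 - c^2 + 150*I*c^2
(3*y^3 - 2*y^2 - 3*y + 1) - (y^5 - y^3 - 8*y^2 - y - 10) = -y^5 + 4*y^3 + 6*y^2 - 2*y + 11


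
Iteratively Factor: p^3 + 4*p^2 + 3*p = (p)*(p^2 + 4*p + 3) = p*(p + 1)*(p + 3)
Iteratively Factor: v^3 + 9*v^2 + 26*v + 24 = (v + 4)*(v^2 + 5*v + 6) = (v + 3)*(v + 4)*(v + 2)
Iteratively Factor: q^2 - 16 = (q + 4)*(q - 4)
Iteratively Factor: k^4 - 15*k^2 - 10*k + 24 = (k - 1)*(k^3 + k^2 - 14*k - 24) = (k - 1)*(k + 2)*(k^2 - k - 12) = (k - 4)*(k - 1)*(k + 2)*(k + 3)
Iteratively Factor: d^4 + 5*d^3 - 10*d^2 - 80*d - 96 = (d - 4)*(d^3 + 9*d^2 + 26*d + 24) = (d - 4)*(d + 4)*(d^2 + 5*d + 6) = (d - 4)*(d + 3)*(d + 4)*(d + 2)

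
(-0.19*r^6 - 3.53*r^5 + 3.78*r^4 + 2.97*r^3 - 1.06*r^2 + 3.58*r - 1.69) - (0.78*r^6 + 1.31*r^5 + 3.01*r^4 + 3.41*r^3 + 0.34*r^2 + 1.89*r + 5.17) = -0.97*r^6 - 4.84*r^5 + 0.77*r^4 - 0.44*r^3 - 1.4*r^2 + 1.69*r - 6.86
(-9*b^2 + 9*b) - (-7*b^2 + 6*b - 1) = -2*b^2 + 3*b + 1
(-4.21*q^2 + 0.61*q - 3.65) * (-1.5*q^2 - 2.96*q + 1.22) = 6.315*q^4 + 11.5466*q^3 - 1.4668*q^2 + 11.5482*q - 4.453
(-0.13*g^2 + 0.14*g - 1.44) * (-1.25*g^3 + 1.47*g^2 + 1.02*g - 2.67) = 0.1625*g^5 - 0.3661*g^4 + 1.8732*g^3 - 1.6269*g^2 - 1.8426*g + 3.8448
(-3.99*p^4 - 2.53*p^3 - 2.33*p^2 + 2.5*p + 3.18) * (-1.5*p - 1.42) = 5.985*p^5 + 9.4608*p^4 + 7.0876*p^3 - 0.4414*p^2 - 8.32*p - 4.5156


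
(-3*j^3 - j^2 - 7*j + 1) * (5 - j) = 3*j^4 - 14*j^3 + 2*j^2 - 36*j + 5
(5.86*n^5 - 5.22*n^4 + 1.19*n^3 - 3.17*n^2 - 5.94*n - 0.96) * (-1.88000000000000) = -11.0168*n^5 + 9.8136*n^4 - 2.2372*n^3 + 5.9596*n^2 + 11.1672*n + 1.8048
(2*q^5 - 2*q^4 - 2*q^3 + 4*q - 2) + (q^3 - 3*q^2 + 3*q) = 2*q^5 - 2*q^4 - q^3 - 3*q^2 + 7*q - 2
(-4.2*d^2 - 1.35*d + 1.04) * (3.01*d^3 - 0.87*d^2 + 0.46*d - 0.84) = -12.642*d^5 - 0.4095*d^4 + 2.3729*d^3 + 2.0022*d^2 + 1.6124*d - 0.8736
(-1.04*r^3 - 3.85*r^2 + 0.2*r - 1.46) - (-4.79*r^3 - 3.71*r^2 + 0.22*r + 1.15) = 3.75*r^3 - 0.14*r^2 - 0.02*r - 2.61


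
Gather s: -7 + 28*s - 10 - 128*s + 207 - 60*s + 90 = 280 - 160*s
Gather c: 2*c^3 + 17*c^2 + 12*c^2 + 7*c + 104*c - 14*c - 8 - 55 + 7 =2*c^3 + 29*c^2 + 97*c - 56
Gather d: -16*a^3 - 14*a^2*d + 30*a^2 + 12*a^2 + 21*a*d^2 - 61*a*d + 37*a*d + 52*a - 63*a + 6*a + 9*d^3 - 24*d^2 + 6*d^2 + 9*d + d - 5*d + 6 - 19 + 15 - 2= -16*a^3 + 42*a^2 - 5*a + 9*d^3 + d^2*(21*a - 18) + d*(-14*a^2 - 24*a + 5)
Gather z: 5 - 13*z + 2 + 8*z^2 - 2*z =8*z^2 - 15*z + 7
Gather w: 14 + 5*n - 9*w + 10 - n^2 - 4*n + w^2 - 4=-n^2 + n + w^2 - 9*w + 20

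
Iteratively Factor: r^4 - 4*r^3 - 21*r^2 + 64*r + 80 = (r - 5)*(r^3 + r^2 - 16*r - 16) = (r - 5)*(r - 4)*(r^2 + 5*r + 4) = (r - 5)*(r - 4)*(r + 4)*(r + 1)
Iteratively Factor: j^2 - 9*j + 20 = (j - 5)*(j - 4)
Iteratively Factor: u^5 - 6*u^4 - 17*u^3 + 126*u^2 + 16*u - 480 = (u - 5)*(u^4 - u^3 - 22*u^2 + 16*u + 96) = (u - 5)*(u + 4)*(u^3 - 5*u^2 - 2*u + 24) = (u - 5)*(u - 4)*(u + 4)*(u^2 - u - 6) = (u - 5)*(u - 4)*(u + 2)*(u + 4)*(u - 3)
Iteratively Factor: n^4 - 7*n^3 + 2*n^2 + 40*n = (n - 5)*(n^3 - 2*n^2 - 8*n) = n*(n - 5)*(n^2 - 2*n - 8) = n*(n - 5)*(n - 4)*(n + 2)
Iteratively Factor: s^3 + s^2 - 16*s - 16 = (s + 1)*(s^2 - 16) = (s + 1)*(s + 4)*(s - 4)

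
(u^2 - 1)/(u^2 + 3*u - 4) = (u + 1)/(u + 4)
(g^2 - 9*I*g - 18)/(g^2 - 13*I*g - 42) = (g - 3*I)/(g - 7*I)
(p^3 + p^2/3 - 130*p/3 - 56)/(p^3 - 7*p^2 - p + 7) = (p^2 + 22*p/3 + 8)/(p^2 - 1)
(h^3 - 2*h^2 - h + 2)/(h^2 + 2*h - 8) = (h^2 - 1)/(h + 4)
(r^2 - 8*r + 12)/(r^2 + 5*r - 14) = (r - 6)/(r + 7)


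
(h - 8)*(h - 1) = h^2 - 9*h + 8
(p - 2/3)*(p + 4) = p^2 + 10*p/3 - 8/3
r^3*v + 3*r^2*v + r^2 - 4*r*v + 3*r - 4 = (r - 1)*(r + 4)*(r*v + 1)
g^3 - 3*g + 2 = (g - 1)^2*(g + 2)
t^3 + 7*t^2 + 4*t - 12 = (t - 1)*(t + 2)*(t + 6)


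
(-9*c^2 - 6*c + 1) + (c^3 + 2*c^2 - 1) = c^3 - 7*c^2 - 6*c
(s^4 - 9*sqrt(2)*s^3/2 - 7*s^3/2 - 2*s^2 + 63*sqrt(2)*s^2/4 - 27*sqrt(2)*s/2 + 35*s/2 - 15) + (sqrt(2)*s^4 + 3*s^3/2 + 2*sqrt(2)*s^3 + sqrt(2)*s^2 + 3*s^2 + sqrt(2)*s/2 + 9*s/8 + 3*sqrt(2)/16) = s^4 + sqrt(2)*s^4 - 5*sqrt(2)*s^3/2 - 2*s^3 + s^2 + 67*sqrt(2)*s^2/4 - 13*sqrt(2)*s + 149*s/8 - 15 + 3*sqrt(2)/16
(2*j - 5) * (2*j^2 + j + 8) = 4*j^3 - 8*j^2 + 11*j - 40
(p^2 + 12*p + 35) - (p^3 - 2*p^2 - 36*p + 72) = -p^3 + 3*p^2 + 48*p - 37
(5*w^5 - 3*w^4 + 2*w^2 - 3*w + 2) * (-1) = -5*w^5 + 3*w^4 - 2*w^2 + 3*w - 2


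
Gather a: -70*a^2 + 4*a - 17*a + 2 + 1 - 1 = -70*a^2 - 13*a + 2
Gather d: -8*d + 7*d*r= d*(7*r - 8)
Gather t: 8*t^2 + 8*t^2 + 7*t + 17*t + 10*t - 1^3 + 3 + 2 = 16*t^2 + 34*t + 4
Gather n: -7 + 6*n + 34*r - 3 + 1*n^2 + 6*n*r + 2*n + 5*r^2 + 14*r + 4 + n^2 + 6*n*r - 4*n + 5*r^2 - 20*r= 2*n^2 + n*(12*r + 4) + 10*r^2 + 28*r - 6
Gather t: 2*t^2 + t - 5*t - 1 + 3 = 2*t^2 - 4*t + 2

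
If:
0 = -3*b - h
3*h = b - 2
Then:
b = 1/5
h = -3/5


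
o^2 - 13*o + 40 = (o - 8)*(o - 5)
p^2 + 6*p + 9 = (p + 3)^2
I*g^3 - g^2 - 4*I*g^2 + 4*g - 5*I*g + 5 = (g - 5)*(g + I)*(I*g + I)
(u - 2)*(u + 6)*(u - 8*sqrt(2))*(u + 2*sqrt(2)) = u^4 - 6*sqrt(2)*u^3 + 4*u^3 - 44*u^2 - 24*sqrt(2)*u^2 - 128*u + 72*sqrt(2)*u + 384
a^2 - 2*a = a*(a - 2)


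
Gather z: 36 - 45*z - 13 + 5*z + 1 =24 - 40*z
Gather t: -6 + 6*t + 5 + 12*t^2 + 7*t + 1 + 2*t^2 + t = 14*t^2 + 14*t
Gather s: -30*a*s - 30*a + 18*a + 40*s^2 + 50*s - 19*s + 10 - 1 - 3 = -12*a + 40*s^2 + s*(31 - 30*a) + 6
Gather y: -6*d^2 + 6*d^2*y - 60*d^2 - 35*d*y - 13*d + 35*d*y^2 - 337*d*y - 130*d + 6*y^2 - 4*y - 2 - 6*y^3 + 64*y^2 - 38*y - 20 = -66*d^2 - 143*d - 6*y^3 + y^2*(35*d + 70) + y*(6*d^2 - 372*d - 42) - 22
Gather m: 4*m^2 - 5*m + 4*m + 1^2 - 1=4*m^2 - m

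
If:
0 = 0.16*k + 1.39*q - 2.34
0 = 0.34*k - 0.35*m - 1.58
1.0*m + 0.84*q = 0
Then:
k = 3.54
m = -1.07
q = 1.28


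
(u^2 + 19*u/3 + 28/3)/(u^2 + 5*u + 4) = (u + 7/3)/(u + 1)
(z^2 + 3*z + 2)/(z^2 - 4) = (z + 1)/(z - 2)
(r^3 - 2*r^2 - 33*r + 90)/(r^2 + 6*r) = r - 8 + 15/r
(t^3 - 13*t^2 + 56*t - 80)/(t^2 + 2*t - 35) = (t^2 - 8*t + 16)/(t + 7)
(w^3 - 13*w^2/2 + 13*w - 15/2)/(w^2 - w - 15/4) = 2*(w^2 - 4*w + 3)/(2*w + 3)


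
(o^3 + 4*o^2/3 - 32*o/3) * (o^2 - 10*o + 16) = o^5 - 26*o^4/3 - 8*o^3 + 128*o^2 - 512*o/3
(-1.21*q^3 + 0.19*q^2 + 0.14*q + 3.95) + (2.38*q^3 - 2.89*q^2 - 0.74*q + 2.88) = 1.17*q^3 - 2.7*q^2 - 0.6*q + 6.83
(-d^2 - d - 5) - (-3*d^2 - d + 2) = 2*d^2 - 7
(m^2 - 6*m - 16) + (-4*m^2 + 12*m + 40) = -3*m^2 + 6*m + 24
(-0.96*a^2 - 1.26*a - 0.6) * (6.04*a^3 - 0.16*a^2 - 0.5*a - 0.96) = -5.7984*a^5 - 7.4568*a^4 - 2.9424*a^3 + 1.6476*a^2 + 1.5096*a + 0.576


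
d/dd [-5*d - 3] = -5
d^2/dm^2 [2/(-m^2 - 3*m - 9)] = 4*(m^2 + 3*m - (2*m + 3)^2 + 9)/(m^2 + 3*m + 9)^3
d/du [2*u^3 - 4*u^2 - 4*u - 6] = 6*u^2 - 8*u - 4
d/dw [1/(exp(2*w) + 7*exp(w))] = (-2*exp(w) - 7)*exp(-w)/(exp(w) + 7)^2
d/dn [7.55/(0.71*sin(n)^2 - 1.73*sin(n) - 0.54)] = (13.0615 - 10.721*sin(n))*cos(n)/(-0.71*sin(n)^2 + 1.73*sin(n) + 0.54)^2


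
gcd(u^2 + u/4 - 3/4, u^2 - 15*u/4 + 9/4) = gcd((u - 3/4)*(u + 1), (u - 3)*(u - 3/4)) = u - 3/4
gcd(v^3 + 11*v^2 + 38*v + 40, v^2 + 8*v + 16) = v + 4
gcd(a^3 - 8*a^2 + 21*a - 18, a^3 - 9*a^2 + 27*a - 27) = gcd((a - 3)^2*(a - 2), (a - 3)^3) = a^2 - 6*a + 9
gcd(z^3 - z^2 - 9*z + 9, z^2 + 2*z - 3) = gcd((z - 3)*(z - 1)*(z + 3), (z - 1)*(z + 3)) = z^2 + 2*z - 3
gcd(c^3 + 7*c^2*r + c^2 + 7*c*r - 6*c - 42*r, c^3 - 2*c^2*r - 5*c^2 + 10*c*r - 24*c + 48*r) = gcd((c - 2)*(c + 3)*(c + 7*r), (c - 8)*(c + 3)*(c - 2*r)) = c + 3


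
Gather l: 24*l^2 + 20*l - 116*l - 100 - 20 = 24*l^2 - 96*l - 120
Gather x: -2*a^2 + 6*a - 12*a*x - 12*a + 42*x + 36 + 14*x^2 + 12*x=-2*a^2 - 6*a + 14*x^2 + x*(54 - 12*a) + 36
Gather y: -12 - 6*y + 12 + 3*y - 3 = -3*y - 3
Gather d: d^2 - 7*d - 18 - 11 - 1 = d^2 - 7*d - 30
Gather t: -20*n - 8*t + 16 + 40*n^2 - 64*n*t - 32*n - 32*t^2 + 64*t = 40*n^2 - 52*n - 32*t^2 + t*(56 - 64*n) + 16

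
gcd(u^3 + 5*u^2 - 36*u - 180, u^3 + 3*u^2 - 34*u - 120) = u^2 - u - 30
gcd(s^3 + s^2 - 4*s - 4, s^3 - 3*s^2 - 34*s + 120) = 1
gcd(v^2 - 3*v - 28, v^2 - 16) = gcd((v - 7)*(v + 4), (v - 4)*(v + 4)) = v + 4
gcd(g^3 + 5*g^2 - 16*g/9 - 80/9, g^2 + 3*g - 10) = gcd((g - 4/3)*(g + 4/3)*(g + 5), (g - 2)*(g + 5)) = g + 5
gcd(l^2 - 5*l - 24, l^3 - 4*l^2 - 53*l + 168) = l - 8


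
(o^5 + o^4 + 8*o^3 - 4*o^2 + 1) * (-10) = -10*o^5 - 10*o^4 - 80*o^3 + 40*o^2 - 10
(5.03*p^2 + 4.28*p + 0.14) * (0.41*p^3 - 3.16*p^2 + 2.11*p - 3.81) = 2.0623*p^5 - 14.14*p^4 - 2.8541*p^3 - 10.5759*p^2 - 16.0114*p - 0.5334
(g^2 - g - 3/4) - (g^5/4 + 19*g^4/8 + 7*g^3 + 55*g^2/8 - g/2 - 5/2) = -g^5/4 - 19*g^4/8 - 7*g^3 - 47*g^2/8 - g/2 + 7/4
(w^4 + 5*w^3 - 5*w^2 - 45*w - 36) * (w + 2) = w^5 + 7*w^4 + 5*w^3 - 55*w^2 - 126*w - 72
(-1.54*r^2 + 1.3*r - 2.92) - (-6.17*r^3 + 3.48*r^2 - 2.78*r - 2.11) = 6.17*r^3 - 5.02*r^2 + 4.08*r - 0.81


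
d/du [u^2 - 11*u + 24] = 2*u - 11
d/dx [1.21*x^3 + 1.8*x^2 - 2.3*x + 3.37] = 3.63*x^2 + 3.6*x - 2.3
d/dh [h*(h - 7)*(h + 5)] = 3*h^2 - 4*h - 35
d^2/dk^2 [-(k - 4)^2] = -2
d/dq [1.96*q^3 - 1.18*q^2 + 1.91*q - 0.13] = 5.88*q^2 - 2.36*q + 1.91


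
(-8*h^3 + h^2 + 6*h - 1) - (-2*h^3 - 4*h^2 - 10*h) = -6*h^3 + 5*h^2 + 16*h - 1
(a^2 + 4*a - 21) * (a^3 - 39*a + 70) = a^5 + 4*a^4 - 60*a^3 - 86*a^2 + 1099*a - 1470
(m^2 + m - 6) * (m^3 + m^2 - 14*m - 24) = m^5 + 2*m^4 - 19*m^3 - 44*m^2 + 60*m + 144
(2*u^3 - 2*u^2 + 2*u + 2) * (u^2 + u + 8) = 2*u^5 + 16*u^3 - 12*u^2 + 18*u + 16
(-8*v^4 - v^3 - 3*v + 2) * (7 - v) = 8*v^5 - 55*v^4 - 7*v^3 + 3*v^2 - 23*v + 14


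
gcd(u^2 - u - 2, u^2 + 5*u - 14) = u - 2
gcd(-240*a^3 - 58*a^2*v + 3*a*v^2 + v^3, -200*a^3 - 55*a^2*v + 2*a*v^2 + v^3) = -40*a^2 - 3*a*v + v^2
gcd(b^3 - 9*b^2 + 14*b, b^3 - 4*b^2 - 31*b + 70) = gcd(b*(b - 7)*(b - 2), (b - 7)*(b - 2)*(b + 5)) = b^2 - 9*b + 14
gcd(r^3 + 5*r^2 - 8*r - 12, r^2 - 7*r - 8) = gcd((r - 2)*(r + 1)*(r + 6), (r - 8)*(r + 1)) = r + 1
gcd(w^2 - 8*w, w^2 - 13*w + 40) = w - 8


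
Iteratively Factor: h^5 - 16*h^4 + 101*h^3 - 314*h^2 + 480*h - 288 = (h - 3)*(h^4 - 13*h^3 + 62*h^2 - 128*h + 96) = (h - 3)*(h - 2)*(h^3 - 11*h^2 + 40*h - 48) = (h - 4)*(h - 3)*(h - 2)*(h^2 - 7*h + 12) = (h - 4)^2*(h - 3)*(h - 2)*(h - 3)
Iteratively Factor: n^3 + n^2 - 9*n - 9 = (n + 1)*(n^2 - 9) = (n + 1)*(n + 3)*(n - 3)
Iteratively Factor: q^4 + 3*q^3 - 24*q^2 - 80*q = (q - 5)*(q^3 + 8*q^2 + 16*q) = (q - 5)*(q + 4)*(q^2 + 4*q) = q*(q - 5)*(q + 4)*(q + 4)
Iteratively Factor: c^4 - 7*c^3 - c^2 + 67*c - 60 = (c - 5)*(c^3 - 2*c^2 - 11*c + 12) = (c - 5)*(c - 1)*(c^2 - c - 12) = (c - 5)*(c - 1)*(c + 3)*(c - 4)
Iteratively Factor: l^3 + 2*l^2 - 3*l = (l)*(l^2 + 2*l - 3) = l*(l + 3)*(l - 1)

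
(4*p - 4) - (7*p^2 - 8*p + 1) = -7*p^2 + 12*p - 5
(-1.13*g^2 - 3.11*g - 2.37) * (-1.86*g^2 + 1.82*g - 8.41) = 2.1018*g^4 + 3.728*g^3 + 8.2513*g^2 + 21.8417*g + 19.9317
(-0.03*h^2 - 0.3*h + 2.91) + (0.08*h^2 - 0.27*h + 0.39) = 0.05*h^2 - 0.57*h + 3.3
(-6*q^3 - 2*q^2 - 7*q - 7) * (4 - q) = 6*q^4 - 22*q^3 - q^2 - 21*q - 28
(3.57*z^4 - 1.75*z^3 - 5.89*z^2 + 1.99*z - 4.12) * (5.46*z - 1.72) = 19.4922*z^5 - 15.6954*z^4 - 29.1494*z^3 + 20.9962*z^2 - 25.918*z + 7.0864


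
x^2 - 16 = (x - 4)*(x + 4)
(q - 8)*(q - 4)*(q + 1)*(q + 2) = q^4 - 9*q^3 - 2*q^2 + 72*q + 64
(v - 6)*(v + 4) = v^2 - 2*v - 24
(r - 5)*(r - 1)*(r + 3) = r^3 - 3*r^2 - 13*r + 15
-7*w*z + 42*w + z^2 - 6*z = (-7*w + z)*(z - 6)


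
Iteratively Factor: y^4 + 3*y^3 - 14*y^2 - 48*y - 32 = (y + 2)*(y^3 + y^2 - 16*y - 16) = (y + 2)*(y + 4)*(y^2 - 3*y - 4) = (y - 4)*(y + 2)*(y + 4)*(y + 1)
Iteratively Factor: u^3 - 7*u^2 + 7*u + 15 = (u - 3)*(u^2 - 4*u - 5) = (u - 5)*(u - 3)*(u + 1)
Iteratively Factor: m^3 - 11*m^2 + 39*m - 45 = (m - 5)*(m^2 - 6*m + 9) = (m - 5)*(m - 3)*(m - 3)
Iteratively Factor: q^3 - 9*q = (q + 3)*(q^2 - 3*q) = q*(q + 3)*(q - 3)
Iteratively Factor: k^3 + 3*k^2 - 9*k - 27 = (k + 3)*(k^2 - 9) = (k - 3)*(k + 3)*(k + 3)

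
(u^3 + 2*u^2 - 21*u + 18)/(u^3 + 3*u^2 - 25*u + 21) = (u + 6)/(u + 7)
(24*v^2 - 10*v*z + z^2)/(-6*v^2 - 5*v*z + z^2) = (-4*v + z)/(v + z)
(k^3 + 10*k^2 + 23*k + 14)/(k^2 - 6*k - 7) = (k^2 + 9*k + 14)/(k - 7)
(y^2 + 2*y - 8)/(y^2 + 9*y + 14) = (y^2 + 2*y - 8)/(y^2 + 9*y + 14)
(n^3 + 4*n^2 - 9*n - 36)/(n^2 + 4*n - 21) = (n^2 + 7*n + 12)/(n + 7)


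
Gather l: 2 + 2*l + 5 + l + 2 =3*l + 9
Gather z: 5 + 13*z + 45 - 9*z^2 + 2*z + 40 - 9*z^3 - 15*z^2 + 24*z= -9*z^3 - 24*z^2 + 39*z + 90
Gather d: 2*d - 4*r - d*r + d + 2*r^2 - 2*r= d*(3 - r) + 2*r^2 - 6*r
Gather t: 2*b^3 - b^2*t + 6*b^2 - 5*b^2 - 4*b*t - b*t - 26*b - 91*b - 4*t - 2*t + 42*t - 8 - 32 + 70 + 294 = 2*b^3 + b^2 - 117*b + t*(-b^2 - 5*b + 36) + 324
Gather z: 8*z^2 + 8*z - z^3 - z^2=-z^3 + 7*z^2 + 8*z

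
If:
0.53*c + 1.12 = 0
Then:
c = -2.11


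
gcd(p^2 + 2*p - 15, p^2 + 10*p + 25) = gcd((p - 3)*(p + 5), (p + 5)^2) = p + 5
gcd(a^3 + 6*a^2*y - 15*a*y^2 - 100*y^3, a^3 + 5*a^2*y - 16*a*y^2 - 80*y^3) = -a^2 - a*y + 20*y^2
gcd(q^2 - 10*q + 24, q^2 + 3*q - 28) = q - 4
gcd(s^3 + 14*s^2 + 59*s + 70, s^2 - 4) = s + 2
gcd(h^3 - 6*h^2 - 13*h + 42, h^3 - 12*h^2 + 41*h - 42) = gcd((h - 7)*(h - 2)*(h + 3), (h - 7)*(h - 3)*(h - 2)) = h^2 - 9*h + 14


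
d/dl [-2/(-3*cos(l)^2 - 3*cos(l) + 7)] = 6*(2*cos(l) + 1)*sin(l)/(3*cos(l)^2 + 3*cos(l) - 7)^2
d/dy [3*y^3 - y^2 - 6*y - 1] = 9*y^2 - 2*y - 6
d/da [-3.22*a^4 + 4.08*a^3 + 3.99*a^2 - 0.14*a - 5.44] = -12.88*a^3 + 12.24*a^2 + 7.98*a - 0.14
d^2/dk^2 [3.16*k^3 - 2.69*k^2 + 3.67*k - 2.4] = 18.96*k - 5.38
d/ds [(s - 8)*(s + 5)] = 2*s - 3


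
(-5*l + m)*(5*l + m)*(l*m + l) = -25*l^3*m - 25*l^3 + l*m^3 + l*m^2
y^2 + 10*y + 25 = (y + 5)^2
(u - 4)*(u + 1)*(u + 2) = u^3 - u^2 - 10*u - 8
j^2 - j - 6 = (j - 3)*(j + 2)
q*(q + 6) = q^2 + 6*q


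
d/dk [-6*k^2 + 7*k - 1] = 7 - 12*k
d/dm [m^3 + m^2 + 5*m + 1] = 3*m^2 + 2*m + 5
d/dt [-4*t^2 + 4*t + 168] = 4 - 8*t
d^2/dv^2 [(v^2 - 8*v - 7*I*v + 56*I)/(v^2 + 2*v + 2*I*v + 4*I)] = (v^3*(-20 - 18*I) + 312*I*v^2 + v*(-840 + 864*I) - 720 + 16*I)/(v^6 + v^5*(6 + 6*I) + 36*I*v^4 + v^3*(-64 + 64*I) - 144*v^2 + v*(-96 - 96*I) - 64*I)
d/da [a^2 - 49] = 2*a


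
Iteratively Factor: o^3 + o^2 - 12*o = (o)*(o^2 + o - 12) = o*(o + 4)*(o - 3)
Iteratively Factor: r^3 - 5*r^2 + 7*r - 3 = (r - 1)*(r^2 - 4*r + 3) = (r - 3)*(r - 1)*(r - 1)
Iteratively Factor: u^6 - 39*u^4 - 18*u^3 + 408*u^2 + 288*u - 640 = (u - 4)*(u^5 + 4*u^4 - 23*u^3 - 110*u^2 - 32*u + 160) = (u - 5)*(u - 4)*(u^4 + 9*u^3 + 22*u^2 - 32) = (u - 5)*(u - 4)*(u - 1)*(u^3 + 10*u^2 + 32*u + 32) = (u - 5)*(u - 4)*(u - 1)*(u + 4)*(u^2 + 6*u + 8) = (u - 5)*(u - 4)*(u - 1)*(u + 2)*(u + 4)*(u + 4)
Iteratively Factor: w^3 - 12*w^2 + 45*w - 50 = (w - 5)*(w^2 - 7*w + 10) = (w - 5)^2*(w - 2)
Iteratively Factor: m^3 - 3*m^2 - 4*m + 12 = (m + 2)*(m^2 - 5*m + 6) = (m - 2)*(m + 2)*(m - 3)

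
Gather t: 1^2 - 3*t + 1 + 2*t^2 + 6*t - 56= 2*t^2 + 3*t - 54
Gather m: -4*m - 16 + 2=-4*m - 14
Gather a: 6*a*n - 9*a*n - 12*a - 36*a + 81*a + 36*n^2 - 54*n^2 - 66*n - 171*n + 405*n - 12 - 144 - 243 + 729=a*(33 - 3*n) - 18*n^2 + 168*n + 330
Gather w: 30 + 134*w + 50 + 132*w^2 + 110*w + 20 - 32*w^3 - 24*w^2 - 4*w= -32*w^3 + 108*w^2 + 240*w + 100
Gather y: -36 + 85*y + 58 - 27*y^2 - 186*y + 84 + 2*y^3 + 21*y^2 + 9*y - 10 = 2*y^3 - 6*y^2 - 92*y + 96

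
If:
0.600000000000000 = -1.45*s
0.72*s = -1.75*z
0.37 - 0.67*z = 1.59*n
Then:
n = 0.16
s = -0.41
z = 0.17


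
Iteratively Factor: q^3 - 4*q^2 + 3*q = (q - 1)*(q^2 - 3*q) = q*(q - 1)*(q - 3)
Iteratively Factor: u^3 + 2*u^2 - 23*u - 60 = (u + 4)*(u^2 - 2*u - 15) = (u + 3)*(u + 4)*(u - 5)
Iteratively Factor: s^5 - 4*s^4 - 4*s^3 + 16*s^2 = (s + 2)*(s^4 - 6*s^3 + 8*s^2) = (s - 4)*(s + 2)*(s^3 - 2*s^2) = (s - 4)*(s - 2)*(s + 2)*(s^2) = s*(s - 4)*(s - 2)*(s + 2)*(s)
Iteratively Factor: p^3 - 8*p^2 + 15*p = (p - 5)*(p^2 - 3*p) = (p - 5)*(p - 3)*(p)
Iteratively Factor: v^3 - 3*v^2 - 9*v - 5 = (v + 1)*(v^2 - 4*v - 5) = (v + 1)^2*(v - 5)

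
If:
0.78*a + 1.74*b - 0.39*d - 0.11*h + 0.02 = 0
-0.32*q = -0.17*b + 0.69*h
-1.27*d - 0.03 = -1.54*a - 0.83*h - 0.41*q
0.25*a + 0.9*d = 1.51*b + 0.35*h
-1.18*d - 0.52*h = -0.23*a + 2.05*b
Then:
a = 0.02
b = -0.02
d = -0.00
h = 0.08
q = -0.19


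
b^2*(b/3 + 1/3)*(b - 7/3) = b^4/3 - 4*b^3/9 - 7*b^2/9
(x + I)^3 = x^3 + 3*I*x^2 - 3*x - I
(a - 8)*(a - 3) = a^2 - 11*a + 24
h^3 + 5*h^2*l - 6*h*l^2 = h*(h - l)*(h + 6*l)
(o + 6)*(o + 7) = o^2 + 13*o + 42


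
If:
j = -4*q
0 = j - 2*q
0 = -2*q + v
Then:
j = 0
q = 0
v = 0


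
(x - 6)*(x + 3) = x^2 - 3*x - 18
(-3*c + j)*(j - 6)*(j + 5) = -3*c*j^2 + 3*c*j + 90*c + j^3 - j^2 - 30*j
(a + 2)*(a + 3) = a^2 + 5*a + 6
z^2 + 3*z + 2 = (z + 1)*(z + 2)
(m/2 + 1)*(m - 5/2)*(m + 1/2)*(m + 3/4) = m^4/2 + 3*m^3/8 - 21*m^2/8 - 103*m/32 - 15/16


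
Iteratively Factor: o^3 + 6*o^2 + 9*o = (o)*(o^2 + 6*o + 9) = o*(o + 3)*(o + 3)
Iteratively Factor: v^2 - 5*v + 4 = (v - 1)*(v - 4)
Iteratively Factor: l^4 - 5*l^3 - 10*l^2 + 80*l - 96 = (l - 3)*(l^3 - 2*l^2 - 16*l + 32) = (l - 3)*(l + 4)*(l^2 - 6*l + 8) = (l - 3)*(l - 2)*(l + 4)*(l - 4)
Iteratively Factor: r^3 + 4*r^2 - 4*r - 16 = (r - 2)*(r^2 + 6*r + 8) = (r - 2)*(r + 2)*(r + 4)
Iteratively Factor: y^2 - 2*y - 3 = (y - 3)*(y + 1)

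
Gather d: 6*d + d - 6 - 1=7*d - 7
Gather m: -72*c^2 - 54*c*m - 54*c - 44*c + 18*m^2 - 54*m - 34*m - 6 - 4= -72*c^2 - 98*c + 18*m^2 + m*(-54*c - 88) - 10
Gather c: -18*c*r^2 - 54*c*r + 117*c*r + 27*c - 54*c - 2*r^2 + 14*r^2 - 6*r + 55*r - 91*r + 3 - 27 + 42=c*(-18*r^2 + 63*r - 27) + 12*r^2 - 42*r + 18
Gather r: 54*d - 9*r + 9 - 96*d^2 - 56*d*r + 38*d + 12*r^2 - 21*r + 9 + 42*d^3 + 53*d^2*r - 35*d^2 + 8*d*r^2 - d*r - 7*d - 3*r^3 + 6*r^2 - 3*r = 42*d^3 - 131*d^2 + 85*d - 3*r^3 + r^2*(8*d + 18) + r*(53*d^2 - 57*d - 33) + 18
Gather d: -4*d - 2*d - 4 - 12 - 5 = -6*d - 21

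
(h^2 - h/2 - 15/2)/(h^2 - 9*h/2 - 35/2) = (h - 3)/(h - 7)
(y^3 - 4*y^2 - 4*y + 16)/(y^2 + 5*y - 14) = (y^2 - 2*y - 8)/(y + 7)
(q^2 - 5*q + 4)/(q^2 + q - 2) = (q - 4)/(q + 2)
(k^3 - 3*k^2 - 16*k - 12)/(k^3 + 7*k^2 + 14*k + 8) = (k - 6)/(k + 4)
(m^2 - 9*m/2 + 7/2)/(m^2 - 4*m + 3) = (m - 7/2)/(m - 3)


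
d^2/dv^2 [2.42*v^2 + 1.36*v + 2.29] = 4.84000000000000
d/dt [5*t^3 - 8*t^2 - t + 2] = 15*t^2 - 16*t - 1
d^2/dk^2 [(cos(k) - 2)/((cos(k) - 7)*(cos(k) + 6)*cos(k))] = (-58*(1 - cos(k)^2)^2/cos(k)^3 - 30*sin(k)^6/cos(k)^3 - 4*cos(k)^4 - 9*cos(k)^3 - 185*cos(k)^2 - 504*tan(k)^2 - 134 + 3814/cos(k) - 6968/cos(k)^3)/((cos(k) - 7)^3*(cos(k) + 6)^3)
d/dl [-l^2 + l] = 1 - 2*l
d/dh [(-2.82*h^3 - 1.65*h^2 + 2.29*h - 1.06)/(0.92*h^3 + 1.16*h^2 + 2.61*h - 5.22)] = (-1.7532*h^4 - 18.934*h^3 + 40.1239*h^2 + 19.6852*h - 9.1872)/(0.8464*h^6 + 2.1344*h^5 + 6.148*h^4 - 3.5496*h^3 - 5.2983*h^2 - 27.2484*h + 27.2484)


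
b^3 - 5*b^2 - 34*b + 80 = (b - 8)*(b - 2)*(b + 5)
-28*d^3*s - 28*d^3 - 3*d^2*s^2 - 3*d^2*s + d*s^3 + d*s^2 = (-7*d + s)*(4*d + s)*(d*s + d)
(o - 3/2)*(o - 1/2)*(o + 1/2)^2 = o^4 - o^3 - o^2 + o/4 + 3/16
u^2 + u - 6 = (u - 2)*(u + 3)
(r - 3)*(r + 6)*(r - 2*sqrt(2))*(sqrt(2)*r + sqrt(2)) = sqrt(2)*r^4 - 4*r^3 + 4*sqrt(2)*r^3 - 15*sqrt(2)*r^2 - 16*r^2 - 18*sqrt(2)*r + 60*r + 72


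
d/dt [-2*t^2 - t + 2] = -4*t - 1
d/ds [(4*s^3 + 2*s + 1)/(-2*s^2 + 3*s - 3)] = (-8*s^4 + 24*s^3 - 32*s^2 + 4*s - 9)/(4*s^4 - 12*s^3 + 21*s^2 - 18*s + 9)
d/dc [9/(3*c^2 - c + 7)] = 9*(1 - 6*c)/(3*c^2 - c + 7)^2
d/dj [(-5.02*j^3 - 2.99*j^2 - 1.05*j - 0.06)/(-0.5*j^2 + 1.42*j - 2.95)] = (2.51*j^4 - 14.2568*j^3 + 39.6562*j^2 + 17.581*j + 3.1827)/(0.25*j^4 - 1.42*j^3 + 4.9664*j^2 - 8.378*j + 8.7025)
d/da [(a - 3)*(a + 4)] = 2*a + 1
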